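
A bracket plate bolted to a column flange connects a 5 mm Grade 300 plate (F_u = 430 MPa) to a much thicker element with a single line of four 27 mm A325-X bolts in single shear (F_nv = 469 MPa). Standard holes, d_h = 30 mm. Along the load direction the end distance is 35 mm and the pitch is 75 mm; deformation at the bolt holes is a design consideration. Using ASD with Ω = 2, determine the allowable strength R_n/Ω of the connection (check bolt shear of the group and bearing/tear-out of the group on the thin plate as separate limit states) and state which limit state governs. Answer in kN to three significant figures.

Bolt shear: A_b = π·27²/4 = 572.6 mm²; R_n = 469 × 572.6 × 4 × 1 / 1000 = 1074 kN → 1074 / 2 = 537 kN.
Bearing (1.2 l_c t F_u ≤ 2.4 d t F_u): upper limit = 2.4·27·5·430 / 1000 = 139.3 kN.
  Edge l_c = 35 − 30/2 = 20 → r_n = 51.6 kN; interior l_c = 75 − 30 = 45 → r_n = 116.1 kN.
  R_n,bearing = 1·51.6 + 3·116.1 = 399.9 kN → 399.9 / 2 = 200 kN.
Bearing governs: 200 kN.

200 kN (bearing governs)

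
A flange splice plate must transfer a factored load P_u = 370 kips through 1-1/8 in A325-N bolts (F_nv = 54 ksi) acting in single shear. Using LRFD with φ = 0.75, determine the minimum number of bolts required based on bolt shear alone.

A_b = π·1.125²/4 = 0.994 in².
Per-bolt design strength φR_n = 0.75 × 54 × 0.994 × 1 = 40.26 kips.
n ≥ 370 / 40.26 = 9.191 → use 10 bolts.

10 bolts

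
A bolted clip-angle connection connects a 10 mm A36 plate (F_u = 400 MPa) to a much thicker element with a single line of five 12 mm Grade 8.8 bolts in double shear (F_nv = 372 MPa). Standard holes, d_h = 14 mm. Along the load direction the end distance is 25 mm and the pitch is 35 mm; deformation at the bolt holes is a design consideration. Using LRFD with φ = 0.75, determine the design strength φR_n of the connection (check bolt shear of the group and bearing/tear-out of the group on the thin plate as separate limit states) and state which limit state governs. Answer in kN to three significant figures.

Bolt shear: A_b = π·12²/4 = 113.1 mm²; R_n = 372 × 113.1 × 5 × 2 / 1000 = 420.7 kN → 0.75 × 420.7 = 316 kN.
Bearing (1.2 l_c t F_u ≤ 2.4 d t F_u): upper limit = 2.4·12·10·400 / 1000 = 115.2 kN.
  Edge l_c = 25 − 14/2 = 18 → r_n = 86.4 kN; interior l_c = 35 − 14 = 21 → r_n = 100.8 kN.
  R_n,bearing = 1·86.4 + 4·100.8 = 489.6 kN → 0.75 × 489.6 = 367 kN.
Bolt shear governs: 316 kN.

316 kN (bolt shear governs)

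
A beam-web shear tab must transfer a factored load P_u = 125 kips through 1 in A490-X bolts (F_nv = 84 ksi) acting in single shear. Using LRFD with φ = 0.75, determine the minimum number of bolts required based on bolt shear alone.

3 bolts

A_b = π·1²/4 = 0.7854 in².
Per-bolt design strength φR_n = 0.75 × 84 × 0.7854 × 1 = 49.48 kips.
n ≥ 125 / 49.48 = 2.526 → use 3 bolts.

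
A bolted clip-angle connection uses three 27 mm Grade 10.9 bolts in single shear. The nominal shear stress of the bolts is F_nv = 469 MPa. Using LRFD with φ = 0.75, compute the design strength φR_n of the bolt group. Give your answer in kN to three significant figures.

604 kN

A_b = π × 27² / 4 = 572.6 mm².
R_n = F_nv · A_b · n · n_s = 469 × 572.6 × 3 × 1 / 1000 = 805.6 kN.
Design strength φR_n = 0.75 × 805.6 = 604 kN.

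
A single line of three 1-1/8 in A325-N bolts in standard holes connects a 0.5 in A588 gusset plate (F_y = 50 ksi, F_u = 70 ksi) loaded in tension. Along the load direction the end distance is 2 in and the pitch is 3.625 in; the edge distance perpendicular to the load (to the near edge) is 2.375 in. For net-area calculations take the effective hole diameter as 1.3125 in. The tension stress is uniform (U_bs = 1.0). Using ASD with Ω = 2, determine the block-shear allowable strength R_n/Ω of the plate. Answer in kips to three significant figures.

Shear plane L_v = 2 + 2·3.625 = 9.25 in; A_gv = 9.25 × 0.5 = 4.625 in².
A_nv = (9.25 − 2.5·1.3125) × 0.5 = 2.984 in².
A_nt = (2.375 − 0.5·1.3125) × 0.5 = 0.8594 in².
0.6 F_u A_nv = 125.3 kips; 0.6 F_y A_gv = 138.8 kips → shear rupture governs the shear term.
R_n = 125.3 + 1.0 × 70 × 0.8594 = 185.5 kips.
Allowable strength R_n/Ω = 185.5 / 2 = 92.8 kips.

92.8 kips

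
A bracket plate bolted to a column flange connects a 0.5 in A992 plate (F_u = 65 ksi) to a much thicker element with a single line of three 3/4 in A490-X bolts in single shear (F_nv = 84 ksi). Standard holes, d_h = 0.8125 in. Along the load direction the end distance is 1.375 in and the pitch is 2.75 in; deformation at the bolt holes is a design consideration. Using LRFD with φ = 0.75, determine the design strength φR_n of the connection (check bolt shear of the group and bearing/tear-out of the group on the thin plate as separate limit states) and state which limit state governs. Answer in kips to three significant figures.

Bolt shear: A_b = π·0.75²/4 = 0.4418 in²; R_n = 84 × 0.4418 × 3 × 1 = 111.3 kips → 0.75 × 111.3 = 83.5 kips.
Bearing (1.2 l_c t F_u ≤ 2.4 d t F_u): upper limit = 2.4·0.75·0.5·65 = 58.5 kips.
  Edge l_c = 1.375 − 0.8125/2 = 0.9688 → r_n = 37.78 kips; interior l_c = 2.75 − 0.8125 = 1.938 → r_n = 58.5 kips.
  R_n,bearing = 1·37.78 + 2·58.5 = 154.8 kips → 0.75 × 154.8 = 116 kips.
Bolt shear governs: 83.5 kips.

83.5 kips (bolt shear governs)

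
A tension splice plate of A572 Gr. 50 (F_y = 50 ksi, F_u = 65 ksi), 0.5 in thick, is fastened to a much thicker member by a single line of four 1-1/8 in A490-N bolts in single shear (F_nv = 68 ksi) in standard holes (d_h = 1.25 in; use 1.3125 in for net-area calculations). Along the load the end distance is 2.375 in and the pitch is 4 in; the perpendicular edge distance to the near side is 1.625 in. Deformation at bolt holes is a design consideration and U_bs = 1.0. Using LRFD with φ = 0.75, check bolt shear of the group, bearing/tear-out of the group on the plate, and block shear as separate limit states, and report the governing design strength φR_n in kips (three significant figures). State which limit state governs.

167 kips (block shear governs)

Bolt shear: A_b = π·1.125²/4 = 0.994 in²; R_n = 68 × 0.994 × 4 × 1 = 270.4 kips → 0.75 × 270.4 = 203 kips.
Bearing: edge l_c = 1.75, r_n = 68.25 kips; interior l_c = 2.75, r_n = 87.75 kips; R_n = 68.25 + 3·87.75 = 331.5 kips → 249 kips.
Block shear: A_gv = 7.188, A_nv = 4.891, A_nt = 0.4844 in²; R_n = min(0.6F_uA_nv, 0.6F_yA_gv) + U_bs·F_u·A_nt = 222.2 kips → 167 kips.
Block shear governs: 167 kips.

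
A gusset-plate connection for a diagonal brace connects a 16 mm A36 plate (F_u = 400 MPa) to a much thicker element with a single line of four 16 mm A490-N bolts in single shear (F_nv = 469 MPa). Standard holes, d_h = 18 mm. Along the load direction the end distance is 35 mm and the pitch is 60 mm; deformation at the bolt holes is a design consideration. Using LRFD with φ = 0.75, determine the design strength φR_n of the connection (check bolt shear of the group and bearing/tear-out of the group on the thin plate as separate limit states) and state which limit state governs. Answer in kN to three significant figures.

Bolt shear: A_b = π·16²/4 = 201.1 mm²; R_n = 469 × 201.1 × 4 × 1 / 1000 = 377.2 kN → 0.75 × 377.2 = 283 kN.
Bearing (1.2 l_c t F_u ≤ 2.4 d t F_u): upper limit = 2.4·16·16·400 / 1000 = 245.8 kN.
  Edge l_c = 35 − 18/2 = 26 → r_n = 199.7 kN; interior l_c = 60 − 18 = 42 → r_n = 245.8 kN.
  R_n,bearing = 1·199.7 + 3·245.8 = 937 kN → 0.75 × 937 = 703 kN.
Bolt shear governs: 283 kN.

283 kN (bolt shear governs)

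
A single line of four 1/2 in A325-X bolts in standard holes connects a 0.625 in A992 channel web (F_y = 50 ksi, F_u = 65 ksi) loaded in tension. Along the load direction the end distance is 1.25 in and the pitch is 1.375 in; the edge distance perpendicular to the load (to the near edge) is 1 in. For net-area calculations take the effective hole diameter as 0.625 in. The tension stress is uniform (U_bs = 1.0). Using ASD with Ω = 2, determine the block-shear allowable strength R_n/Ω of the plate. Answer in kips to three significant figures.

Shear plane L_v = 1.25 + 3·1.375 = 5.375 in; A_gv = 5.375 × 0.625 = 3.359 in².
A_nv = (5.375 − 3.5·0.625) × 0.625 = 1.992 in².
A_nt = (1 − 0.5·0.625) × 0.625 = 0.4297 in².
0.6 F_u A_nv = 77.7 kips; 0.6 F_y A_gv = 100.8 kips → shear rupture governs the shear term.
R_n = 77.7 + 1.0 × 65 × 0.4297 = 105.6 kips.
Allowable strength R_n/Ω = 105.6 / 2 = 52.8 kips.

52.8 kips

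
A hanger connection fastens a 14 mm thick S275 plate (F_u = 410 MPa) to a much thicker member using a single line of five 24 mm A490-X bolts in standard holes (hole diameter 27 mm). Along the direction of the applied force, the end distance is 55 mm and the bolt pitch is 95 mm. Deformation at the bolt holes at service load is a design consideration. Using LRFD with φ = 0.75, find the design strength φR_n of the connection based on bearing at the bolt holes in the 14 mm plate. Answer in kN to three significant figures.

Per bolt r_n = 1.2 l_c t F_u ≤ 2.4 d t F_u; upper limit = 2.4 × 24 × 14 × 410 / 1000 = 330.6 kN.
Edge bolt: l_c = 55 − 27/2 = 41.5 mm → 1.2 × 41.5 × 14 × 410 / 1000 = 285.9 → r_n = 285.9 kN.
Interior bolts: l_c = 95 − 27 = 68 mm → 1.2 × 68 × 14 × 410 / 1000 = 468.4 → r_n = 330.6 kN.
R_n = 1 × 285.9 + 4 × 330.6 = 1608 kN.
Design strength φR_n = 0.75 × 1608 = 1210 kN.

1210 kN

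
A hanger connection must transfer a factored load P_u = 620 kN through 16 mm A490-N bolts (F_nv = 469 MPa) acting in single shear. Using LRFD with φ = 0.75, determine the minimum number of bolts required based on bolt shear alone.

9 bolts

A_b = π·16²/4 = 201.1 mm².
Per-bolt design strength φR_n = 0.75 × 469 × 201.1 × 1 / 1000 = 70.72 kN.
n ≥ 620 / 70.72 = 8.767 → use 9 bolts.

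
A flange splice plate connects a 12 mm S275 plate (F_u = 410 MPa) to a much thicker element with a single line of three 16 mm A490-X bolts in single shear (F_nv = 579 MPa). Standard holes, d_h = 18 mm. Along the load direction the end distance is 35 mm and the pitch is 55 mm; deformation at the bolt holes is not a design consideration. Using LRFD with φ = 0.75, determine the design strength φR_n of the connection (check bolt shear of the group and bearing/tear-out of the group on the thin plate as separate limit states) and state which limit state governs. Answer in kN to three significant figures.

Bolt shear: A_b = π·16²/4 = 201.1 mm²; R_n = 579 × 201.1 × 3 × 1 / 1000 = 349.2 kN → 0.75 × 349.2 = 262 kN.
Bearing (1.5 l_c t F_u ≤ 3.0 d t F_u): upper limit = 3.0·16·12·410 / 1000 = 236.2 kN.
  Edge l_c = 35 − 18/2 = 26 → r_n = 191.9 kN; interior l_c = 55 − 18 = 37 → r_n = 236.2 kN.
  R_n,bearing = 1·191.9 + 2·236.2 = 664.2 kN → 0.75 × 664.2 = 498 kN.
Bolt shear governs: 262 kN.

262 kN (bolt shear governs)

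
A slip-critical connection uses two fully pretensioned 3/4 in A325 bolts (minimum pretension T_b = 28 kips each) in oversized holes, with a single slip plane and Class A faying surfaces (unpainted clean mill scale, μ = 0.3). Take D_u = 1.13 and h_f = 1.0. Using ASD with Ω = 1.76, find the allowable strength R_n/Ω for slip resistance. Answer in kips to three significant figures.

R_n = μ · D_u · h_f · T_b · n_s · n_b = 0.3 × 1.13 × 1.0 × 28 × 1 × 2 = 18.98 kips.
Allowable strength R_n/Ω = 18.98 / 1.76 = 10.8 kips.

10.8 kips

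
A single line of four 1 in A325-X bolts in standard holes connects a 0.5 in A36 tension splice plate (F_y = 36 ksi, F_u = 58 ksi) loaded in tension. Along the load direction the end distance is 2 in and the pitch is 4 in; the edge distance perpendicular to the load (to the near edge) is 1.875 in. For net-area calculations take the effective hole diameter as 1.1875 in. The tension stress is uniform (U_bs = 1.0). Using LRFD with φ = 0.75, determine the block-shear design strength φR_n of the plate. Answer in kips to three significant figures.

Shear plane L_v = 2 + 3·4 = 14 in; A_gv = 14 × 0.5 = 7 in².
A_nv = (14 − 3.5·1.1875) × 0.5 = 4.922 in².
A_nt = (1.875 − 0.5·1.1875) × 0.5 = 0.6406 in².
0.6 F_u A_nv = 171.3 kips; 0.6 F_y A_gv = 151.2 kips → shear yielding governs the shear term.
R_n = 151.2 + 1.0 × 58 × 0.6406 = 188.4 kips.
Design strength φR_n = 0.75 × 188.4 = 141 kips.

141 kips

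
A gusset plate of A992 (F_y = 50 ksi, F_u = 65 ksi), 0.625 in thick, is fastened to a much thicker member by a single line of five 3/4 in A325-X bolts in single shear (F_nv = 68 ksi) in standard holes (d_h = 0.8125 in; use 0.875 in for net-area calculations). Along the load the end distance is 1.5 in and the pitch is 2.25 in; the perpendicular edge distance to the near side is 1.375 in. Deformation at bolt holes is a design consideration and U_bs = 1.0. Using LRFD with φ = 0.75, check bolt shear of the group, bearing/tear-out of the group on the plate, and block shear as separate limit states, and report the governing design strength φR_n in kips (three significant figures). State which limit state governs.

Bolt shear: A_b = π·0.75²/4 = 0.4418 in²; R_n = 68 × 0.4418 × 5 × 1 = 150.2 kips → 0.75 × 150.2 = 113 kips.
Bearing: edge l_c = 1.094, r_n = 53.32 kips; interior l_c = 1.438, r_n = 70.08 kips; R_n = 53.32 + 4·70.08 = 333.6 kips → 250 kips.
Block shear: A_gv = 6.562, A_nv = 4.102, A_nt = 0.5859 in²; R_n = min(0.6F_uA_nv, 0.6F_yA_gv) + U_bs·F_u·A_nt = 198 kips → 149 kips.
Bolt shear governs: 113 kips.

113 kips (bolt shear governs)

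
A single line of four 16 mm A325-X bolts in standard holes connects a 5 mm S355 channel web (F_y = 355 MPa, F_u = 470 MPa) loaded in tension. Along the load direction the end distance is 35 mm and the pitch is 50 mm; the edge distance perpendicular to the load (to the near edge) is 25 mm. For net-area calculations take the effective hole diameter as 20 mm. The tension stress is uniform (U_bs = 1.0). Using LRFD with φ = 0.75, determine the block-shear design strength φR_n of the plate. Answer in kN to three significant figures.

148 kN

Shear plane L_v = 35 + 3·50 = 185 mm; A_gv = 185 × 5 = 925 mm².
A_nv = (185 − 3.5·20) × 5 = 575 mm².
A_nt = (25 − 0.5·20) × 5 = 75 mm².
0.6 F_u A_nv = 162.2 kN; 0.6 F_y A_gv = 197 kN → shear rupture governs the shear term.
R_n = 162.2 + 1.0 × 470 × 75 / 1000 = 197.4 kN.
Design strength φR_n = 0.75 × 197.4 = 148 kN.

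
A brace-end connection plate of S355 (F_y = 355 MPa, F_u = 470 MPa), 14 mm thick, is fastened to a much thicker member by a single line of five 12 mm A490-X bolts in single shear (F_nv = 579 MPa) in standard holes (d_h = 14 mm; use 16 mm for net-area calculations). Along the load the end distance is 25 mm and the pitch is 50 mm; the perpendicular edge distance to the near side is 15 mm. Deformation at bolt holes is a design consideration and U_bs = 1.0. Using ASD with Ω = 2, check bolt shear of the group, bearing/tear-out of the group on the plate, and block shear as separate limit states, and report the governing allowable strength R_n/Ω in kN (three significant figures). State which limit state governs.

164 kN (bolt shear governs)

Bolt shear: A_b = π·12²/4 = 113.1 mm²; R_n = 579 × 113.1 × 5 × 1 / 1000 = 327.4 kN → 327.4 / 2 = 164 kN.
Bearing: edge l_c = 18, r_n = 142.1 kN; interior l_c = 36, r_n = 189.5 kN; R_n = 142.1 + 4·189.5 = 900.1 kN → 450 kN.
Block shear: A_gv = 3150, A_nv = 2142, A_nt = 98 mm²; R_n = min(0.6F_uA_nv, 0.6F_yA_gv) + U_bs·F_u·A_nt = 650.1 kN → 325 kN.
Bolt shear governs: 164 kN.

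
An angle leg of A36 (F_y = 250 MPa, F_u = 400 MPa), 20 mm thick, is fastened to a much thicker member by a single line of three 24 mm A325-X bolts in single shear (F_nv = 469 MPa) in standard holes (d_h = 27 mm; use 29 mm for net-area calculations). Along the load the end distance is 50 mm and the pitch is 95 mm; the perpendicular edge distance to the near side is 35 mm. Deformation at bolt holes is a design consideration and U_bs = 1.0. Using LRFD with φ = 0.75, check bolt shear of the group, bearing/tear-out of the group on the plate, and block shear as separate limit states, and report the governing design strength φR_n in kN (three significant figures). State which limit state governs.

477 kN (bolt shear governs)

Bolt shear: A_b = π·24²/4 = 452.4 mm²; R_n = 469 × 452.4 × 3 × 1 / 1000 = 636.5 kN → 0.75 × 636.5 = 477 kN.
Bearing: edge l_c = 36.5, r_n = 350.4 kN; interior l_c = 68, r_n = 460.8 kN; R_n = 350.4 + 2·460.8 = 1272 kN → 954 kN.
Block shear: A_gv = 4800, A_nv = 3350, A_nt = 410 mm²; R_n = min(0.6F_uA_nv, 0.6F_yA_gv) + U_bs·F_u·A_nt = 884 kN → 663 kN.
Bolt shear governs: 477 kN.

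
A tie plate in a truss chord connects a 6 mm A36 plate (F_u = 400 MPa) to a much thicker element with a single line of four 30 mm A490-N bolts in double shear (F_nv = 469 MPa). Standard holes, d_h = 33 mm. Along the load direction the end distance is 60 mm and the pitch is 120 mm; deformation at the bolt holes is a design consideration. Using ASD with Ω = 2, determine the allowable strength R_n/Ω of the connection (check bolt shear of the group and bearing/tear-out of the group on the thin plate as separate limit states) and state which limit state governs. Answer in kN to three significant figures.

Bolt shear: A_b = π·30²/4 = 706.9 mm²; R_n = 469 × 706.9 × 4 × 2 / 1000 = 2652 kN → 2652 / 2 = 1330 kN.
Bearing (1.2 l_c t F_u ≤ 2.4 d t F_u): upper limit = 2.4·30·6·400 / 1000 = 172.8 kN.
  Edge l_c = 60 − 33/2 = 43.5 → r_n = 125.3 kN; interior l_c = 120 − 33 = 87 → r_n = 172.8 kN.
  R_n,bearing = 1·125.3 + 3·172.8 = 643.7 kN → 643.7 / 2 = 322 kN.
Bearing governs: 322 kN.

322 kN (bearing governs)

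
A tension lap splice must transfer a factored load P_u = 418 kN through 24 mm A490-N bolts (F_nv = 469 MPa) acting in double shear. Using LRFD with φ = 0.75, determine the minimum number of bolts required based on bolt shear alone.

2 bolts

A_b = π·24²/4 = 452.4 mm².
Per-bolt design strength φR_n = 0.75 × 469 × 452.4 × 2 / 1000 = 318.3 kN.
n ≥ 418 / 318.3 = 1.313 → use 2 bolts.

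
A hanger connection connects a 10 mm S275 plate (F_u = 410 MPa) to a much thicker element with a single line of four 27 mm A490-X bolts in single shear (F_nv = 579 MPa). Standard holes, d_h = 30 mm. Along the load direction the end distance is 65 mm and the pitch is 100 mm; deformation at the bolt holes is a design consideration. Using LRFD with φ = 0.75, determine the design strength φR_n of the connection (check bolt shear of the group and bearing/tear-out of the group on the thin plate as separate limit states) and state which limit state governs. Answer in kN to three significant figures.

Bolt shear: A_b = π·27²/4 = 572.6 mm²; R_n = 579 × 572.6 × 4 × 1 / 1000 = 1326 kN → 0.75 × 1326 = 995 kN.
Bearing (1.2 l_c t F_u ≤ 2.4 d t F_u): upper limit = 2.4·27·10·410 / 1000 = 265.7 kN.
  Edge l_c = 65 − 30/2 = 50 → r_n = 246 kN; interior l_c = 100 − 30 = 70 → r_n = 265.7 kN.
  R_n,bearing = 1·246 + 3·265.7 = 1043 kN → 0.75 × 1043 = 782 kN.
Bearing governs: 782 kN.

782 kN (bearing governs)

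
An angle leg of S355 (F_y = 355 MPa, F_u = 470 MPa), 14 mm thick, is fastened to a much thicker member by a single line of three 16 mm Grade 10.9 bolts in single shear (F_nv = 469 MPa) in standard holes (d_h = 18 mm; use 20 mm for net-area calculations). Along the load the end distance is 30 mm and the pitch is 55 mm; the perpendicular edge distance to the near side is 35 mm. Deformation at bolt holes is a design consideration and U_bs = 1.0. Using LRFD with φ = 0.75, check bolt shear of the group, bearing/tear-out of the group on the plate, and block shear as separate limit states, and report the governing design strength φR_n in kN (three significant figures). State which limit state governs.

212 kN (bolt shear governs)

Bolt shear: A_b = π·16²/4 = 201.1 mm²; R_n = 469 × 201.1 × 3 × 1 / 1000 = 282.9 kN → 0.75 × 282.9 = 212 kN.
Bearing: edge l_c = 21, r_n = 165.8 kN; interior l_c = 37, r_n = 252.7 kN; R_n = 165.8 + 2·252.7 = 671.2 kN → 503 kN.
Block shear: A_gv = 1960, A_nv = 1260, A_nt = 350 mm²; R_n = min(0.6F_uA_nv, 0.6F_yA_gv) + U_bs·F_u·A_nt = 519.8 kN → 390 kN.
Bolt shear governs: 212 kN.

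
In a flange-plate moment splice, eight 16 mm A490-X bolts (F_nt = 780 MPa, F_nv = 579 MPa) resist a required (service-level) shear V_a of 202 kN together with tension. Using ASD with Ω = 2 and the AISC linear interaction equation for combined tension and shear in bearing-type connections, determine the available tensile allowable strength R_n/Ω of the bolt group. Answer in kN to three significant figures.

543 kN

A_b = π·16²/4 = 201.1 mm²; f_rv = 202 × 1000 / (8 × 201.1) = 125.6 MPa.
F'_nt = 1.3 F_nt − (Ω F_nt / F_nv) f_rv = 1.3·780 − (2·780/579)·125.6 = 675.6 MPa, capped at F_nt → F'_nt = 675.6 MPa.
R_n = F'_nt · A_b · n = 675.6 × 201.1 × 8 / 1000 = 1087 kN.
Allowable strength R_n/Ω = 1087 / 2 = 543 kN.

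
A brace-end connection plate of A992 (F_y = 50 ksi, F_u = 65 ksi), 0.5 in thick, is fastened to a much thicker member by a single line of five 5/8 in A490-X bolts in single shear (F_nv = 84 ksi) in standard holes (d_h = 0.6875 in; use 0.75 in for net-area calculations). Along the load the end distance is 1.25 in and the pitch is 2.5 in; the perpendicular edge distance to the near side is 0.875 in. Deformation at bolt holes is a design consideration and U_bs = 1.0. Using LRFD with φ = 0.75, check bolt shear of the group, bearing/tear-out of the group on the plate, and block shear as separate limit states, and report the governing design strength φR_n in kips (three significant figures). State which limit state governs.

Bolt shear: A_b = π·0.625²/4 = 0.3068 in²; R_n = 84 × 0.3068 × 5 × 1 = 128.9 kips → 0.75 × 128.9 = 96.6 kips.
Bearing: edge l_c = 0.9062, r_n = 35.34 kips; interior l_c = 1.812, r_n = 48.75 kips; R_n = 35.34 + 4·48.75 = 230.3 kips → 173 kips.
Block shear: A_gv = 5.625, A_nv = 3.938, A_nt = 0.25 in²; R_n = min(0.6F_uA_nv, 0.6F_yA_gv) + U_bs·F_u·A_nt = 169.8 kips → 127 kips.
Bolt shear governs: 96.6 kips.

96.6 kips (bolt shear governs)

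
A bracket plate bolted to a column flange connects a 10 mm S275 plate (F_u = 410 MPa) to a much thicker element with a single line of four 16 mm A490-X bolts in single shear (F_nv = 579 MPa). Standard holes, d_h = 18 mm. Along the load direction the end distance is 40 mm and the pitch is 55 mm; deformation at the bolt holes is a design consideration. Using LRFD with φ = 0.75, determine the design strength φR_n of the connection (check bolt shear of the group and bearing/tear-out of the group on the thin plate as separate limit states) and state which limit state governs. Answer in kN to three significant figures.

349 kN (bolt shear governs)

Bolt shear: A_b = π·16²/4 = 201.1 mm²; R_n = 579 × 201.1 × 4 × 1 / 1000 = 465.7 kN → 0.75 × 465.7 = 349 kN.
Bearing (1.2 l_c t F_u ≤ 2.4 d t F_u): upper limit = 2.4·16·10·410 / 1000 = 157.4 kN.
  Edge l_c = 40 − 18/2 = 31 → r_n = 152.5 kN; interior l_c = 55 − 18 = 37 → r_n = 157.4 kN.
  R_n,bearing = 1·152.5 + 3·157.4 = 624.8 kN → 0.75 × 624.8 = 469 kN.
Bolt shear governs: 349 kN.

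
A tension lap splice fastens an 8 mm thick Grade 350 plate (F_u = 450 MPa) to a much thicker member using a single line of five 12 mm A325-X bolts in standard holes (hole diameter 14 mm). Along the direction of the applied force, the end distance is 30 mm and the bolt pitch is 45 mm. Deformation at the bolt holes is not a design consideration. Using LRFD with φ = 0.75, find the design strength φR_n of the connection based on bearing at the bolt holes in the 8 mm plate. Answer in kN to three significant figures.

482 kN

Per bolt r_n = 1.5 l_c t F_u ≤ 3.0 d t F_u; upper limit = 3.0 × 12 × 8 × 450 / 1000 = 129.6 kN.
Edge bolt: l_c = 30 − 14/2 = 23 mm → 1.5 × 23 × 8 × 450 / 1000 = 124.2 → r_n = 124.2 kN.
Interior bolts: l_c = 45 − 14 = 31 mm → 1.5 × 31 × 8 × 450 / 1000 = 167.4 → r_n = 129.6 kN.
R_n = 1 × 124.2 + 4 × 129.6 = 642.6 kN.
Design strength φR_n = 0.75 × 642.6 = 482 kN.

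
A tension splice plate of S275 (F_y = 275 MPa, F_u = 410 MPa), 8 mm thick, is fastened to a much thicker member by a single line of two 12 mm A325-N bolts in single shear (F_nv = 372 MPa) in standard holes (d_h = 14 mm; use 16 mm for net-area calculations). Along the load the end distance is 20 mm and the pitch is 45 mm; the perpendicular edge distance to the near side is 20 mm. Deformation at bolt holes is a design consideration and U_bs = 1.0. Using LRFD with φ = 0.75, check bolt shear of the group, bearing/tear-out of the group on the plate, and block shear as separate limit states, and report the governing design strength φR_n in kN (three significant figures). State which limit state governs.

Bolt shear: A_b = π·12²/4 = 113.1 mm²; R_n = 372 × 113.1 × 2 × 1 / 1000 = 84.14 kN → 0.75 × 84.14 = 63.1 kN.
Bearing: edge l_c = 13, r_n = 51.17 kN; interior l_c = 31, r_n = 94.46 kN; R_n = 51.17 + 1·94.46 = 145.6 kN → 109 kN.
Block shear: A_gv = 520, A_nv = 328, A_nt = 96 mm²; R_n = min(0.6F_uA_nv, 0.6F_yA_gv) + U_bs·F_u·A_nt = 120 kN → 90 kN.
Bolt shear governs: 63.1 kN.

63.1 kN (bolt shear governs)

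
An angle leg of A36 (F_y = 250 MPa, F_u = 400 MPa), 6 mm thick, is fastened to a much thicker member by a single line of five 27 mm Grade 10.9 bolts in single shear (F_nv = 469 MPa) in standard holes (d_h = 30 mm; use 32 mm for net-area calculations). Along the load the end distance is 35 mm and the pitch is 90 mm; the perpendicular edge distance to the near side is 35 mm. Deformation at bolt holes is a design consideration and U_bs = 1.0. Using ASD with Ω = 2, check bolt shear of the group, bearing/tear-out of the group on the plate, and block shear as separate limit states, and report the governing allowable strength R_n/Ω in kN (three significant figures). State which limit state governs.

201 kN (block shear governs)

Bolt shear: A_b = π·27²/4 = 572.6 mm²; R_n = 469 × 572.6 × 5 × 1 / 1000 = 1343 kN → 1343 / 2 = 671 kN.
Bearing: edge l_c = 20, r_n = 57.6 kN; interior l_c = 60, r_n = 155.5 kN; R_n = 57.6 + 4·155.5 = 679.7 kN → 340 kN.
Block shear: A_gv = 2370, A_nv = 1506, A_nt = 114 mm²; R_n = min(0.6F_uA_nv, 0.6F_yA_gv) + U_bs·F_u·A_nt = 401.1 kN → 201 kN.
Block shear governs: 201 kN.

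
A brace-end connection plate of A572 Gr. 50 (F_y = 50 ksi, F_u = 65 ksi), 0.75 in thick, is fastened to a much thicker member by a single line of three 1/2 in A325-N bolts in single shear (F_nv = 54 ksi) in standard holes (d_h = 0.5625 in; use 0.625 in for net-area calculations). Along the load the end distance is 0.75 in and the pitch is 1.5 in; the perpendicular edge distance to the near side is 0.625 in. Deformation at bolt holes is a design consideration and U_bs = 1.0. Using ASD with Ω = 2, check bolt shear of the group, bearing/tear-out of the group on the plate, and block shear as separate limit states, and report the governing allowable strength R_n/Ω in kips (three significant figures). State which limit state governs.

15.9 kips (bolt shear governs)

Bolt shear: A_b = π·0.5²/4 = 0.1963 in²; R_n = 54 × 0.1963 × 3 × 1 = 31.81 kips → 31.81 / 2 = 15.9 kips.
Bearing: edge l_c = 0.4688, r_n = 27.42 kips; interior l_c = 0.9375, r_n = 54.84 kips; R_n = 27.42 + 2·54.84 = 137.1 kips → 68.6 kips.
Block shear: A_gv = 2.812, A_nv = 1.641, A_nt = 0.2344 in²; R_n = min(0.6F_uA_nv, 0.6F_yA_gv) + U_bs·F_u·A_nt = 79.22 kips → 39.6 kips.
Bolt shear governs: 15.9 kips.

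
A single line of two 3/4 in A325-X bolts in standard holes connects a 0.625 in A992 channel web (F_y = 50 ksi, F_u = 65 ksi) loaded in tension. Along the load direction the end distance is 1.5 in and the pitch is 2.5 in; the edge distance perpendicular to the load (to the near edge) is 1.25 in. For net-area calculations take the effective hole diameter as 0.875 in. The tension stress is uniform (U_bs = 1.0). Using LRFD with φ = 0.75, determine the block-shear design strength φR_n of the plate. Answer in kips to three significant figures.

73.9 kips

Shear plane L_v = 1.5 + 1·2.5 = 4 in; A_gv = 4 × 0.625 = 2.5 in².
A_nv = (4 − 1.5·0.875) × 0.625 = 1.68 in².
A_nt = (1.25 − 0.5·0.875) × 0.625 = 0.5078 in².
0.6 F_u A_nv = 65.51 kips; 0.6 F_y A_gv = 75 kips → shear rupture governs the shear term.
R_n = 65.51 + 1.0 × 65 × 0.5078 = 98.52 kips.
Design strength φR_n = 0.75 × 98.52 = 73.9 kips.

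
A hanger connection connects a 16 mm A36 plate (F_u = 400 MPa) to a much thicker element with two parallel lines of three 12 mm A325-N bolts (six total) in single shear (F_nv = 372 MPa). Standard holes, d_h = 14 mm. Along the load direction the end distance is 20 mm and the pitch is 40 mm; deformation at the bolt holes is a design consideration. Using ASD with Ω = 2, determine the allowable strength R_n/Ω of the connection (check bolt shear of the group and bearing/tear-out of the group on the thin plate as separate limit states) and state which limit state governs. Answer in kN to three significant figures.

Bolt shear: A_b = π·12²/4 = 113.1 mm²; R_n = 372 × 113.1 × 6 × 1 / 1000 = 252.4 kN → 252.4 / 2 = 126 kN.
Bearing (1.2 l_c t F_u ≤ 2.4 d t F_u): upper limit = 2.4·12·16·400 / 1000 = 184.3 kN.
  Edge l_c = 20 − 14/2 = 13 → r_n = 99.84 kN; interior l_c = 40 − 14 = 26 → r_n = 184.3 kN.
  R_n,bearing = 2·99.84 + 4·184.3 = 937 kN → 937 / 2 = 468 kN.
Bolt shear governs: 126 kN.

126 kN (bolt shear governs)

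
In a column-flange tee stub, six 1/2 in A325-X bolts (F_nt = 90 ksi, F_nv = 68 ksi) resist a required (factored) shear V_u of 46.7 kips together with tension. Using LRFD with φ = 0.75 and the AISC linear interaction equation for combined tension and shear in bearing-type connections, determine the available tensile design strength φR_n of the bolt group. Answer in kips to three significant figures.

A_b = π·0.5²/4 = 0.1963 in²; f_rv = 46.7 / (6 × 0.1963) = 39.64 ksi.
F'_nt = 1.3 F_nt − (F_nt / φF_nv) f_rv = 1.3·90 − (90/(0.75·68))·39.64 = 47.05 ksi, capped at F_nt → F'_nt = 47.05 ksi.
R_n = F'_nt · A_b · n = 47.05 × 0.1963 × 6 = 55.43 kips.
Design strength φR_n = 0.75 × 55.43 = 41.6 kips.

41.6 kips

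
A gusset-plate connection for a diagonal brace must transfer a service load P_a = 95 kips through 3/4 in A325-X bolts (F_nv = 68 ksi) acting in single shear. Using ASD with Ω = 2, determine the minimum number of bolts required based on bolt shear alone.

7 bolts

A_b = π·0.75²/4 = 0.4418 in².
Per-bolt allowable strength R_n/Ω = 68 × 0.4418 × 1 / 2 = 15.02 kips.
n ≥ 95 / 15.02 = 6.325 → use 7 bolts.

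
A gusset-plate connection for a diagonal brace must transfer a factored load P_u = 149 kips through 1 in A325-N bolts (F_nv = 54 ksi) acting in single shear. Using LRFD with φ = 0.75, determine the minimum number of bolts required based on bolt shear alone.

5 bolts

A_b = π·1²/4 = 0.7854 in².
Per-bolt design strength φR_n = 0.75 × 54 × 0.7854 × 1 = 31.81 kips.
n ≥ 149 / 31.81 = 4.684 → use 5 bolts.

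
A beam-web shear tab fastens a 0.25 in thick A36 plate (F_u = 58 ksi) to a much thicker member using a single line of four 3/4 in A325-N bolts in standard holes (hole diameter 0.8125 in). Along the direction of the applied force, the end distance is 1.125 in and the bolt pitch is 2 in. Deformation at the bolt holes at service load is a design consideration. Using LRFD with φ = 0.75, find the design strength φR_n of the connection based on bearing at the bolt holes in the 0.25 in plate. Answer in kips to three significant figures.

55.9 kips

Per bolt r_n = 1.2 l_c t F_u ≤ 2.4 d t F_u; upper limit = 2.4 × 0.75 × 0.25 × 58 = 26.1 kips.
Edge bolt: l_c = 1.125 − 0.8125/2 = 0.7188 in → 1.2 × 0.7188 × 0.25 × 58 = 12.51 → r_n = 12.51 kips.
Interior bolts: l_c = 2 − 0.8125 = 1.188 in → 1.2 × 1.188 × 0.25 × 58 = 20.66 → r_n = 20.66 kips.
R_n = 1 × 12.51 + 3 × 20.66 = 74.49 kips.
Design strength φR_n = 0.75 × 74.49 = 55.9 kips.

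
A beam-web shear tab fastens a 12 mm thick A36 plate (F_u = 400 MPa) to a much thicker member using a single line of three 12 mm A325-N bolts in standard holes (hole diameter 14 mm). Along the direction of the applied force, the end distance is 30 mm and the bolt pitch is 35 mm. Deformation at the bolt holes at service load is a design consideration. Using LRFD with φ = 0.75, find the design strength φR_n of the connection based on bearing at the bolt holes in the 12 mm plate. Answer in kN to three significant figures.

281 kN

Per bolt r_n = 1.2 l_c t F_u ≤ 2.4 d t F_u; upper limit = 2.4 × 12 × 12 × 400 / 1000 = 138.2 kN.
Edge bolt: l_c = 30 − 14/2 = 23 mm → 1.2 × 23 × 12 × 400 / 1000 = 132.5 → r_n = 132.5 kN.
Interior bolts: l_c = 35 − 14 = 21 mm → 1.2 × 21 × 12 × 400 / 1000 = 121 → r_n = 121 kN.
R_n = 1 × 132.5 + 2 × 121 = 374.4 kN.
Design strength φR_n = 0.75 × 374.4 = 281 kN.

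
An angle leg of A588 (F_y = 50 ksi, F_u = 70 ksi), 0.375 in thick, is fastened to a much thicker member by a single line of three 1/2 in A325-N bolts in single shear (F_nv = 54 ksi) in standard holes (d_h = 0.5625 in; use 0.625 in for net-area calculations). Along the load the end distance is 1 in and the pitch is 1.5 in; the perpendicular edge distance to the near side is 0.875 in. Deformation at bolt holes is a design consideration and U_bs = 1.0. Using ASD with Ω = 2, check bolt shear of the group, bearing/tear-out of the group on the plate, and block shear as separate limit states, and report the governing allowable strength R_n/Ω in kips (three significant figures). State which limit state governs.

Bolt shear: A_b = π·0.5²/4 = 0.1963 in²; R_n = 54 × 0.1963 × 3 × 1 = 31.81 kips → 31.81 / 2 = 15.9 kips.
Bearing: edge l_c = 0.7188, r_n = 22.64 kips; interior l_c = 0.9375, r_n = 29.53 kips; R_n = 22.64 + 2·29.53 = 81.7 kips → 40.9 kips.
Block shear: A_gv = 1.5, A_nv = 0.9141, A_nt = 0.2109 in²; R_n = min(0.6F_uA_nv, 0.6F_yA_gv) + U_bs·F_u·A_nt = 53.16 kips → 26.6 kips.
Bolt shear governs: 15.9 kips.

15.9 kips (bolt shear governs)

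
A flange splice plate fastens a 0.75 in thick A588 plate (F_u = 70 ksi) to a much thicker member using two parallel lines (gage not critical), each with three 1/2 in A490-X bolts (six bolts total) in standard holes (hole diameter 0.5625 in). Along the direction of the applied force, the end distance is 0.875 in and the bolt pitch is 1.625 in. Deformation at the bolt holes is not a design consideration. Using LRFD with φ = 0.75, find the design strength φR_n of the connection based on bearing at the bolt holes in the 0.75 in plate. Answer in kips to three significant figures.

Per bolt r_n = 1.5 l_c t F_u ≤ 3.0 d t F_u; upper limit = 3.0 × 0.5 × 0.75 × 70 = 78.75 kips.
Edge bolt: l_c = 0.875 − 0.5625/2 = 0.5938 in → 1.5 × 0.5938 × 0.75 × 70 = 46.76 → r_n = 46.76 kips.
Interior bolts: l_c = 1.625 − 0.5625 = 1.062 in → 1.5 × 1.062 × 0.75 × 70 = 83.67 → r_n = 78.75 kips.
R_n = 2 × 46.76 + 4 × 78.75 = 408.5 kips.
Design strength φR_n = 0.75 × 408.5 = 306 kips.

306 kips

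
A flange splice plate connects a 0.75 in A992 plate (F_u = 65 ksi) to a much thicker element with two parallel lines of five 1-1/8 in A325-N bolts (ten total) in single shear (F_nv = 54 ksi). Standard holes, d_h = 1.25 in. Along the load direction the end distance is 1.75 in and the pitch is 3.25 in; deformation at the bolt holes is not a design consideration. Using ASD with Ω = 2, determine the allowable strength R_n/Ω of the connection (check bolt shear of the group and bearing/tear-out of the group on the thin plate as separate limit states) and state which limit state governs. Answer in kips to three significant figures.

268 kips (bolt shear governs)

Bolt shear: A_b = π·1.125²/4 = 0.994 in²; R_n = 54 × 0.994 × 10 × 1 = 536.8 kips → 536.8 / 2 = 268 kips.
Bearing (1.5 l_c t F_u ≤ 3.0 d t F_u): upper limit = 3.0·1.125·0.75·65 = 164.5 kips.
  Edge l_c = 1.75 − 1.25/2 = 1.125 → r_n = 82.27 kips; interior l_c = 3.25 − 1.25 = 2 → r_n = 146.2 kips.
  R_n,bearing = 2·82.27 + 8·146.2 = 1335 kips → 1335 / 2 = 667 kips.
Bolt shear governs: 268 kips.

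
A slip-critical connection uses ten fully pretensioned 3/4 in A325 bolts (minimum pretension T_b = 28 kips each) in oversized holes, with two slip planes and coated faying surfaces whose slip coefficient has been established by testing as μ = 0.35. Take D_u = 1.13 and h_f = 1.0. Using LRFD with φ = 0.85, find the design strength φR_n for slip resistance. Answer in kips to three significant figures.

R_n = μ · D_u · h_f · T_b · n_s · n_b = 0.35 × 1.13 × 1.0 × 28 × 2 × 10 = 221.5 kips.
Design strength φR_n = 0.85 × 221.5 = 188 kips.

188 kips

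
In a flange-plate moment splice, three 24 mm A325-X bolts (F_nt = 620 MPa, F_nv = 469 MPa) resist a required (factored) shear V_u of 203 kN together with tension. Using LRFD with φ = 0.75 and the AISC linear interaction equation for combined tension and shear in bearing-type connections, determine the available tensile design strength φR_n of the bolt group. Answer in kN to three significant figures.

552 kN

A_b = π·24²/4 = 452.4 mm²; f_rv = 203 × 1000 / (3 × 452.4) = 149.6 MPa.
F'_nt = 1.3 F_nt − (F_nt / φF_nv) f_rv = 1.3·620 − (620/(0.75·469))·149.6 = 542.4 MPa, capped at F_nt → F'_nt = 542.4 MPa.
R_n = F'_nt · A_b · n = 542.4 × 452.4 × 3 / 1000 = 736.1 kN.
Design strength φR_n = 0.75 × 736.1 = 552 kN.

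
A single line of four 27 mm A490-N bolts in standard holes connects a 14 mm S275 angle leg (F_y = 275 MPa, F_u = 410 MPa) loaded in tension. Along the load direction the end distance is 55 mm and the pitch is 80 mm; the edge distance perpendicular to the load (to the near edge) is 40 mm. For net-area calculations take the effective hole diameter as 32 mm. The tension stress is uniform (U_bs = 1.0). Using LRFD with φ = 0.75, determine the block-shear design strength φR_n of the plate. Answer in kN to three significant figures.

576 kN

Shear plane L_v = 55 + 3·80 = 295 mm; A_gv = 295 × 14 = 4130 mm².
A_nv = (295 − 3.5·32) × 14 = 2562 mm².
A_nt = (40 − 0.5·32) × 14 = 336 mm².
0.6 F_u A_nv = 630.3 kN; 0.6 F_y A_gv = 681.5 kN → shear rupture governs the shear term.
R_n = 630.3 + 1.0 × 410 × 336 / 1000 = 768 kN.
Design strength φR_n = 0.75 × 768 = 576 kN.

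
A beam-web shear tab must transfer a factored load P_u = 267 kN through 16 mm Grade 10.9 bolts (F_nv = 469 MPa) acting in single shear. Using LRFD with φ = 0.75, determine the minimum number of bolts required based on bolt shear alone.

4 bolts

A_b = π·16²/4 = 201.1 mm².
Per-bolt design strength φR_n = 0.75 × 469 × 201.1 × 1 / 1000 = 70.72 kN.
n ≥ 267 / 70.72 = 3.775 → use 4 bolts.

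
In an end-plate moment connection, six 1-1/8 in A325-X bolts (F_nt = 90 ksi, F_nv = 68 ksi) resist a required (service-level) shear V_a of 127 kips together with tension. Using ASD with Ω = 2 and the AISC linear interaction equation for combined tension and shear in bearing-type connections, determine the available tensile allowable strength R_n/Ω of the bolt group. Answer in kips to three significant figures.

A_b = π·1.125²/4 = 0.994 in²; f_rv = 127 / (6 × 0.994) = 21.29 ksi.
F'_nt = 1.3 F_nt − (Ω F_nt / F_nv) f_rv = 1.3·90 − (2·90/68)·21.29 = 60.63 ksi, capped at F_nt → F'_nt = 60.63 ksi.
R_n = F'_nt · A_b · n = 60.63 × 0.994 × 6 = 361.6 kips.
Allowable strength R_n/Ω = 361.6 / 2 = 181 kips.

181 kips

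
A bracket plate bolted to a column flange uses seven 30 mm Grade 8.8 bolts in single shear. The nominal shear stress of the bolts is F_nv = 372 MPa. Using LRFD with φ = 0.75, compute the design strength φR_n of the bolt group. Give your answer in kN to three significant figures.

A_b = π × 30² / 4 = 706.9 mm².
R_n = F_nv · A_b · n · n_s = 372 × 706.9 × 7 × 1 / 1000 = 1841 kN.
Design strength φR_n = 0.75 × 1841 = 1380 kN.

1380 kN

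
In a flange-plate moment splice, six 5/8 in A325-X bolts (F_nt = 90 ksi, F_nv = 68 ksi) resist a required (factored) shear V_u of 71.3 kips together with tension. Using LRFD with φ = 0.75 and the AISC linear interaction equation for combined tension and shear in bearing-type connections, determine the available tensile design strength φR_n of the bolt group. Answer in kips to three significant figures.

67.2 kips

A_b = π·0.625²/4 = 0.3068 in²; f_rv = 71.3 / (6 × 0.3068) = 38.73 ksi.
F'_nt = 1.3 F_nt − (F_nt / φF_nv) f_rv = 1.3·90 − (90/(0.75·68))·38.73 = 48.65 ksi, capped at F_nt → F'_nt = 48.65 ksi.
R_n = F'_nt · A_b · n = 48.65 × 0.3068 × 6 = 89.55 kips.
Design strength φR_n = 0.75 × 89.55 = 67.2 kips.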